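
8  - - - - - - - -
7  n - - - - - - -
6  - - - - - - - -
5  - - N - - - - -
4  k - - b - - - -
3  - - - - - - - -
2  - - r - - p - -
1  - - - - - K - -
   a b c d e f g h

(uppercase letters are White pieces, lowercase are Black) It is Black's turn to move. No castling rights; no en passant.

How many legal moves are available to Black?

6

Black to move; king on a4.
In check: yes, from the white knight on c5.
Legal moves: Kb5, Ka5, Kb4, Ka3, Bxc5, Rxc5.
Count: 6.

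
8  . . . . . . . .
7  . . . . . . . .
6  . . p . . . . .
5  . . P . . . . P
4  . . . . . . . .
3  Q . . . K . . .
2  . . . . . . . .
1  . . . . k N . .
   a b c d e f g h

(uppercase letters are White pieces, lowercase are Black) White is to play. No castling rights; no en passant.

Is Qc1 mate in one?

After Qc1: black king on e1; in check: yes, from the white queen on c1.
King squares — d1: attacked by Qc1; f1: attacked by Qc1; d2: attacked by Qc1; e2: attacked by Ke3; f2: attacked by Ke3.
Black has no legal moves → checkmate.

yes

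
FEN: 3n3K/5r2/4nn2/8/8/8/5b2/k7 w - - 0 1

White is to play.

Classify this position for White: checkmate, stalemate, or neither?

stalemate

White to move; white king on h8.
In check: no.
King squares — g7: attacked by Ne6; h7: attacked by Nf6; g8: attacked by Nf6.
Legal moves for White: none.
Not in check and no legal moves → stalemate.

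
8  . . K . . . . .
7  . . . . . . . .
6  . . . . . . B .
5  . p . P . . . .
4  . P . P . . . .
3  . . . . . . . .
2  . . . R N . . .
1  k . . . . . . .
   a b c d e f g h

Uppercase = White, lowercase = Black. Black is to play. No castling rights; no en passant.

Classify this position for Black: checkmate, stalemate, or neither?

Black to move; black king on a1.
In check: no.
King squares — b1: attacked by Bg6; a2: attacked by Rd2; b2: attacked by Rd2.
Legal moves for Black: none.
Not in check and no legal moves → stalemate.

stalemate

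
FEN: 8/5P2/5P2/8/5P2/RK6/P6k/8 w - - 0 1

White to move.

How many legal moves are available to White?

16

White to move; king on b3.
In check: no.
Legal moves: Kc4, Kb4, Ka4, Kc3, Kc2, Kb2, Ra8, Ra7, Ra6, Ra5, Ra4, f8=Q, f8=R, f8=B, f8=N, f5.
Count: 16.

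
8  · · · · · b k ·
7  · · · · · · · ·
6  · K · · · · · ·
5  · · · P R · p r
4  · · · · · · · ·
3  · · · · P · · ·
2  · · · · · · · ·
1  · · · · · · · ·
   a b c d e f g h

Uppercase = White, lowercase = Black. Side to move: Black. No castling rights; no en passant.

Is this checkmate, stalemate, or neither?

Black to move; black king on g8.
In check: no.
Legal moves for Black include: Kh8, Kh7, Kg7, Kf7, Bg7, Be7, Bh6, Bd6, Bc5+, Bb4, Ba3, Rh8, Rh7, Rh6+, Rh4, Rh3, Rh2, Rh1, ... (list truncated; more exist).
Black has legal moves and is not in check → neither.

neither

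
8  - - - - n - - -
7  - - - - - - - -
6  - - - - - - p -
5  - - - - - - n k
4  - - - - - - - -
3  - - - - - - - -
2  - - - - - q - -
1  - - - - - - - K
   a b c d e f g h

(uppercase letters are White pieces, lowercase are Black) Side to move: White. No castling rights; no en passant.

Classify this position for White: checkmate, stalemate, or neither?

White to move; white king on h1.
In check: no.
King squares — g1: attacked by Qf2; g2: attacked by Qf2; h2: attacked by Qf2.
Legal moves for White: none.
Not in check and no legal moves → stalemate.

stalemate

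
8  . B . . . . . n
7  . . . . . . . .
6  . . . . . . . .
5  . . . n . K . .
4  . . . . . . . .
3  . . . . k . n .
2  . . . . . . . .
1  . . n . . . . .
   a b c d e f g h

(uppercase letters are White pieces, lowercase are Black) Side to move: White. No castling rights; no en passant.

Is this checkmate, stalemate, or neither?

neither

White to move; white king on f5.
In check: yes, from the black knight on g3.
Legal moves for White: Ke6, Kg5, Ke5, Kg4, Bxg3.
White is in check but has 5 legal moves → neither.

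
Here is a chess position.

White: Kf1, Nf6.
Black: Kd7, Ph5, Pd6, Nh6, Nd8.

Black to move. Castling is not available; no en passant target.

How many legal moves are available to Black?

Black to move; king on d7.
In check: yes, from the white knight on f6.
Legal moves: Kc8, Ke7, Kc7, Ke6, Kc6.
Count: 5.

5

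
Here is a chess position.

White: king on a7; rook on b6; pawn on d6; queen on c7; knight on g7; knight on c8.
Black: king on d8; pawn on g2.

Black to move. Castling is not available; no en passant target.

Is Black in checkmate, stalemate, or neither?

Black to move; black king on d8.
In check: yes, from the white queen on c7.
King squares — c7: attacked by Pd6; d7: attacked by Qc7; e7: attacked by Pd6; c8: attacked by Qc7; e8: attacked by Ng7.
Legal moves for Black: none.
In check with no legal moves → checkmate.

checkmate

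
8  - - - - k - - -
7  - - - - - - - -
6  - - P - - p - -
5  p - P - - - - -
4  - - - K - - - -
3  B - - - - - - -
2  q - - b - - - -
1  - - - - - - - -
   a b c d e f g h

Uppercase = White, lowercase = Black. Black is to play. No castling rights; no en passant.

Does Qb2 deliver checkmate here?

After Qb2: white king on d4; in check: yes, from the black queen on b2.
White has 5 legal replies: Kd5, Ke4, Kc4, Kd3, Bxb2.
In check but a legal move exists → not checkmate.

no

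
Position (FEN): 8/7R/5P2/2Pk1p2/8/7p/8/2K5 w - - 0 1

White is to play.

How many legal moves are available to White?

19

White to move; king on c1.
In check: no.
Legal moves: Rh8, Rg7, Rf7, Re7, Rd7+, Rc7, Rb7, Ra7, Rh6, Rh5, Rh4, Rxh3, Kd2, Kc2, Kb2, Kd1, Kb1, f7, c6.
Count: 19.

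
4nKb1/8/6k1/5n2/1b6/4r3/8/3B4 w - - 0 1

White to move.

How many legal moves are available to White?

1

White to move; king on f8.
In check: yes, from the black bishop on b4.
Legal moves: Kxg8.
Count: 1.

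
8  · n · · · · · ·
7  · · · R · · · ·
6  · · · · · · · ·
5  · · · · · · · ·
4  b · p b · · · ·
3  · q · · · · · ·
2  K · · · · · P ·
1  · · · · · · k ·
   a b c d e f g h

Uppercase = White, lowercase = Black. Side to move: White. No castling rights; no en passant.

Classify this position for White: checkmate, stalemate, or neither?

checkmate

White to move; white king on a2.
In check: yes, from the black queen on b3.
King squares — a1: attacked by Bd4; b1: attacked by Qb3; b2: attacked by Qb3; a3: attacked by Qb3; b3: attacked by Ba4.
Legal moves for White: none.
In check with no legal moves → checkmate.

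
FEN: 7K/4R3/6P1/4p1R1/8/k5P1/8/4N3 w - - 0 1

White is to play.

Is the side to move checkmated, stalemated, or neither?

White to move; white king on h8.
In check: no.
Legal moves for White include: Kg8, Kh7, Kg7, Re8, Rh7, Rg7, Rf7, Rd7, Rc7, Rb7, Ra7+, Re6, Rexe5, Rh5, Rf5, Rgxe5, Rg4, Nf3, ... (list truncated; more exist).
White has legal moves and is not in check → neither.

neither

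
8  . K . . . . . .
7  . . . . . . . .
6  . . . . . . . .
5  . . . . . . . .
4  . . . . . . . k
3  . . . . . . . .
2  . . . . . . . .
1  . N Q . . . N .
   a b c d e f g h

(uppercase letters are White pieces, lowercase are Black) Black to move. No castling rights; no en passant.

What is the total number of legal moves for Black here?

Black to move; king on h4.
In check: no.
Legal moves: Kh5, Kg4, Kg3.
Count: 3.

3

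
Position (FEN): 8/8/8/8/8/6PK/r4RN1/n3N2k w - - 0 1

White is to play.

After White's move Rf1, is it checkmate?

yes

After Rf1: black king on h1; in check: yes, from the white rook on f1.
King squares — g1: attacked by Rf1; g2: attacked by Ne1; h2: attacked by Kh3.
Black has no legal moves → checkmate.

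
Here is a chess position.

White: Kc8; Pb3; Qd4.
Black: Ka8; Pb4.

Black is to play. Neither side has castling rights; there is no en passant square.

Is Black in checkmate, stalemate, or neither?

stalemate

Black to move; black king on a8.
In check: no.
King squares — a7: attacked by Qd4; b7: attacked by Kc8; b8: attacked by Kc8.
Legal moves for Black: none.
Not in check and no legal moves → stalemate.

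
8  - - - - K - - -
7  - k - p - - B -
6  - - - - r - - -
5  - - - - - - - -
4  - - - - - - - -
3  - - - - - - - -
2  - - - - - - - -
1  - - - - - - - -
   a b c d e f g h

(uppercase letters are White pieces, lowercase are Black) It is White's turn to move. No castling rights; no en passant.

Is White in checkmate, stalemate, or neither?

White to move; white king on e8.
In check: yes, from the black rook on e6.
King squares — d7: available; e7: attacked by Re6; f7: available; d8: available; f8: available.
Legal moves for White: Kf8, Kd8, Kf7, Kxd7.
White is in check but has 4 legal moves → neither.

neither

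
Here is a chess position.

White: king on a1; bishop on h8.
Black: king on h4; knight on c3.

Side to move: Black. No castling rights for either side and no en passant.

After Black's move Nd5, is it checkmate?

After Nd5: white king on a1; in check: no.
White is not in check, so this cannot be checkmate.

no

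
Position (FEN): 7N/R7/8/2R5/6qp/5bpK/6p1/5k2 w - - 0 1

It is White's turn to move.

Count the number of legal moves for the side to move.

0

White to move; king on h3.
In check: yes, from the black queen on g4.
Legal moves: none.
Count: 0.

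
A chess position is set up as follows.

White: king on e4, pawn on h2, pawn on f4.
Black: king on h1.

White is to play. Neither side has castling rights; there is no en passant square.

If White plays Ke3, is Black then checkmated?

no

After Ke3: black king on h1; in check: no.
Black is not in check, so this cannot be checkmate.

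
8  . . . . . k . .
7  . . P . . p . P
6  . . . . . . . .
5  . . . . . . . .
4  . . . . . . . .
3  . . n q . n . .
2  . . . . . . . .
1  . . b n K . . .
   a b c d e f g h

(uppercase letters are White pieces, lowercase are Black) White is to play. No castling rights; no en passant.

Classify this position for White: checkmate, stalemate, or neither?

checkmate

White to move; white king on e1.
In check: yes, from the black knight on f3.
King squares — d1: attacked by Nc3; f1: attacked by Qd3; d2: attacked by Bc1; e2: attacked by Nc3; f2: attacked by Nd1.
Legal moves for White: none.
In check with no legal moves → checkmate.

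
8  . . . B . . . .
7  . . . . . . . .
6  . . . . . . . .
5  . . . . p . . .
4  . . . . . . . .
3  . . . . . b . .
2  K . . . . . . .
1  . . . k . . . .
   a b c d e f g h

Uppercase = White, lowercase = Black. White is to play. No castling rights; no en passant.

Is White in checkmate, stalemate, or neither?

White to move; white king on a2.
In check: no.
Legal moves for White: Be7, Bc7, Bf6, Bb6, Bg5, Ba5, Bh4, Kb3, Ka3, Kb2, Kb1, Ka1.
White has 12 legal moves and is not in check → neither.

neither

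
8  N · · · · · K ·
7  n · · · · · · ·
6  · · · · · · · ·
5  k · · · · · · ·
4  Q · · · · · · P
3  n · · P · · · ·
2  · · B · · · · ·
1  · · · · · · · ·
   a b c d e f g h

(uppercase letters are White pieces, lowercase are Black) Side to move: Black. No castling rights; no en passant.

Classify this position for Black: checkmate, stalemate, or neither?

checkmate

Black to move; black king on a5.
In check: yes, from the white queen on a4.
King squares — a4: attacked by Bc2; b4: attacked by Qa4; b5: attacked by Qa4; a6: attacked by Qa4; b6: attacked by Na8.
Legal moves for Black: none.
In check with no legal moves → checkmate.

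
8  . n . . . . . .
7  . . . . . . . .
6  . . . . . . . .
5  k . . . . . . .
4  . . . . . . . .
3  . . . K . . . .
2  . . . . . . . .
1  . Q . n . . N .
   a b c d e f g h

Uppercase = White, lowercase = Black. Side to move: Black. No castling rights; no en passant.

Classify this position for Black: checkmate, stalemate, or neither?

Black to move; black king on a5.
In check: no.
Legal moves for Black: Nd7, Nc6, Na6, Ka6, Ka4, Ne3, Nc3, Nf2+, Nb2+.
Black has 9 legal moves and is not in check → neither.

neither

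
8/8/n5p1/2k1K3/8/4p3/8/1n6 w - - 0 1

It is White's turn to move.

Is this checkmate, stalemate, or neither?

White to move; white king on e5.
In check: no.
Legal moves for White: Kf6, Ke6, Kf4, Ke4.
White has 4 legal moves and is not in check → neither.

neither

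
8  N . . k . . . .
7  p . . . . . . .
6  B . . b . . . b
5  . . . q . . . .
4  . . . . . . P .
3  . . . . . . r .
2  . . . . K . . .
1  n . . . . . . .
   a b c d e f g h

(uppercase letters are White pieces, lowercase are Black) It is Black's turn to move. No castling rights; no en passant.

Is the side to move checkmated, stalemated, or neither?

neither

Black to move; black king on d8.
In check: no.
Legal moves for Black include: Ke8, Ke7, Kd7, Bhf8, Bg7, Bg5, Bhf4, Be3, Bd2, Bc1, Bdf8, Bb8, Be7, Bc7, Be5, Bc5, Bdf4, Bb4, ... (list truncated; more exist).
Black has legal moves and is not in check → neither.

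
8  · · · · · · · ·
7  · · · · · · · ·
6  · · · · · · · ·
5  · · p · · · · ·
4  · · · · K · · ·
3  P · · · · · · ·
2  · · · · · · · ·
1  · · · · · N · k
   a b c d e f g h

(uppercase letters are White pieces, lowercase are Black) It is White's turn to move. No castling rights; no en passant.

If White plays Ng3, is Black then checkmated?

After Ng3: black king on h1; in check: yes, from the white knight on g3.
Black has 3 legal replies: Kh2, Kg2, Kg1.
In check but a legal move exists → not checkmate.

no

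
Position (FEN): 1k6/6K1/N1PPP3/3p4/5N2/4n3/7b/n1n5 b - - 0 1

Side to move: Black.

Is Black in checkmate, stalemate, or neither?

Black to move; black king on b8.
In check: yes, from the white knight on a6.
King squares — a7: available; b7: attacked by Pc6; c7: attacked by Na6; a8: available; c8: available.
Legal moves for Black: Kc8, Ka8, Ka7.
Black is in check but has 3 legal moves → neither.

neither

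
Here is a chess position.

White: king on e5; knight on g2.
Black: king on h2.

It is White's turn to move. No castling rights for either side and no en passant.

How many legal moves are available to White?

White to move; king on e5.
In check: no.
Legal moves: Kf6, Ke6, Kd6, Kf5, Kd5, Kf4, Ke4, Kd4, Nh4, Nf4, Ne3, Ne1.
Count: 12.

12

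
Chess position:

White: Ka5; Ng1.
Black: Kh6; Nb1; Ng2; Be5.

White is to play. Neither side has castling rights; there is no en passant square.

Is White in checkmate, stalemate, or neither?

neither

White to move; white king on a5.
In check: no.
Legal moves for White: Kb6, Ka6, Kb5, Kb4, Ka4, Nh3, Nf3, Ne2.
White has 8 legal moves and is not in check → neither.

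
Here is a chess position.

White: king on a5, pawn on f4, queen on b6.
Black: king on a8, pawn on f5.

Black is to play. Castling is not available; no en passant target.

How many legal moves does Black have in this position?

0

Black to move; king on a8.
In check: no.
Legal moves: none.
Count: 0.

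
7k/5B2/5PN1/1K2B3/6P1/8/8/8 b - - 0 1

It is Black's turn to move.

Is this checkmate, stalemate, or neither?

Black to move; black king on h8.
In check: yes, from the white knight on g6.
King squares — g7: attacked by Pf6; h7: available; g8: attacked by Bf7.
Legal moves for Black: Kh7.
Black is in check but has 1 legal move → neither.

neither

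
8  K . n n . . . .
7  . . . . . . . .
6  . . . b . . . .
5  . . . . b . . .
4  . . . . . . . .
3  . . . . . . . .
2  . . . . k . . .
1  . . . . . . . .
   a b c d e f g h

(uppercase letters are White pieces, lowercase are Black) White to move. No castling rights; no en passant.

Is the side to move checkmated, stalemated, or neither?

White to move; white king on a8.
In check: no.
King squares — a7: attacked by Nc8; b7: attacked by Nd8; b8: attacked by Bd6.
Legal moves for White: none.
Not in check and no legal moves → stalemate.

stalemate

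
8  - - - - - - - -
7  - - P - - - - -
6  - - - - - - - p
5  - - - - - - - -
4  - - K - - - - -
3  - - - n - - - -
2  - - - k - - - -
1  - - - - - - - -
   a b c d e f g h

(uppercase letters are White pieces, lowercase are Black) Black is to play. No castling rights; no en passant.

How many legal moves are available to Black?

Black to move; king on d2.
In check: no.
Legal moves: Ne5+, Nc5, Nf4, Nb4, Nf2, Nb2+, Ne1, Nc1, Ke3, Ke2, Kc2, Ke1, Kd1, Kc1, h5.
Count: 15.

15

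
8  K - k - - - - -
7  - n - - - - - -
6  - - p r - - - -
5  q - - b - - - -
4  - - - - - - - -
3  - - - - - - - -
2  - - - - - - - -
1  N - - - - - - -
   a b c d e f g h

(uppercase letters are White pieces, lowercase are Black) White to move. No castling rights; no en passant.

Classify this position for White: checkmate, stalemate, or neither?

checkmate

White to move; white king on a8.
In check: yes, from the black queen on a5.
King squares — a7: attacked by Qa5; b7: attacked by Kc8; b8: attacked by Kc8.
Legal moves for White: none.
In check with no legal moves → checkmate.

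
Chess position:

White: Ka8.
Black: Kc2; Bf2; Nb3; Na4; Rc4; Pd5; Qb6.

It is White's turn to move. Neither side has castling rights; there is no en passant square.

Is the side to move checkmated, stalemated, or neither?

stalemate

White to move; white king on a8.
In check: no.
King squares — a7: attacked by Qb6; b7: attacked by Qb6; b8: attacked by Qb6.
Legal moves for White: none.
Not in check and no legal moves → stalemate.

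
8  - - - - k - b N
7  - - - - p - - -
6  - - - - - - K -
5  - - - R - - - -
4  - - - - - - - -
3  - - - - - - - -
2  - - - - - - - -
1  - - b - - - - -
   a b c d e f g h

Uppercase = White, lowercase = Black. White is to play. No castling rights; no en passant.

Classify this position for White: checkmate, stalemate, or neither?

neither

White to move; white king on g6.
In check: no.
Legal moves for White: Nf7, Kg7, Kh5, Kf5, Rd8+, Rd7, Rd6, Rh5, Rg5, Rf5, Re5, Rc5, Rb5, Ra5, Rd4, Rd3, Rd2, Rd1.
White has 18 legal moves and is not in check → neither.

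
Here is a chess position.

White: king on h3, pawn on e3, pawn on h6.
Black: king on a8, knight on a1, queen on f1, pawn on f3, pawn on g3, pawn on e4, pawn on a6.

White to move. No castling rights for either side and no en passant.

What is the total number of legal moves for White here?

3

White to move; king on h3.
In check: yes, from the black queen on f1.
Legal moves: Kh4, Kg4, Kxg3.
Count: 3.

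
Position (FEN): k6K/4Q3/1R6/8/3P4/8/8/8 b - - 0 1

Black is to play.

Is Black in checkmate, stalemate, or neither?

stalemate

Black to move; black king on a8.
In check: no.
King squares — a7: attacked by Qe7; b7: attacked by Rb6; b8: attacked by Rb6.
Legal moves for Black: none.
Not in check and no legal moves → stalemate.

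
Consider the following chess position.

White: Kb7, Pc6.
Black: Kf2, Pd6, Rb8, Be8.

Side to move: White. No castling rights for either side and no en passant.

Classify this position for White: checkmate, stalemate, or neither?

White to move; white king on b7.
In check: yes, from the black rook on b8.
Legal moves for White: Kxb8, Kc7, Ka7, Ka6.
White is in check but has 4 legal moves → neither.

neither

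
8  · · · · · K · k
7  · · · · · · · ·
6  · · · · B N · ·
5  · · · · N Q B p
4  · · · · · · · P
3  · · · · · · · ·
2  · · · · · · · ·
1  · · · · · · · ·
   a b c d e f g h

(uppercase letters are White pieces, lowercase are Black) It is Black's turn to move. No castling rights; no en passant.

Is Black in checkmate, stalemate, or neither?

stalemate

Black to move; black king on h8.
In check: no.
King squares — g7: attacked by Kf8; h7: attacked by Qf5; g8: attacked by Be6.
Legal moves for Black: none.
Not in check and no legal moves → stalemate.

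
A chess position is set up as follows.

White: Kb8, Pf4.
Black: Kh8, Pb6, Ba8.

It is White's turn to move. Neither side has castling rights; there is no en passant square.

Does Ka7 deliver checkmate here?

After Ka7: black king on h8; in check: no.
Black is not in check, so this cannot be checkmate.

no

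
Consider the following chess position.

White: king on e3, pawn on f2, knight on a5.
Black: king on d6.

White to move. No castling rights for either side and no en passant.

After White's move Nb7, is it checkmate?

no

After Nb7: black king on d6; in check: yes, from the white knight on b7.
Black has 7 legal replies: Ke7, Kd7, Kc7, Ke6, Kc6, Ke5, Kd5.
In check but a legal move exists → not checkmate.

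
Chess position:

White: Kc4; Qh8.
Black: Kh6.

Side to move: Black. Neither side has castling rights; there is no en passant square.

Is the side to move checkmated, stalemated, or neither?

neither

Black to move; black king on h6.
In check: yes, from the white queen on h8.
Legal moves for Black: Kg6, Kg5.
Black is in check but has 2 legal moves → neither.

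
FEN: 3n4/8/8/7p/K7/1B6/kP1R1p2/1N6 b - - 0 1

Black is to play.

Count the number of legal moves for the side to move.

Black to move; king on a2.
In check: yes, from the white bishop on b3.
Legal moves: Kxb1, Ka1.
Count: 2.

2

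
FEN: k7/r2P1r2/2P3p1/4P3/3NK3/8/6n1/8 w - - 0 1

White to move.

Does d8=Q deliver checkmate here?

After d8=Q: black king on a8; in check: yes, from the white queen on d8.
King squares — a7: own rook; b7: attacked by Pc6; b8: attacked by Qd8.
Black has no legal moves → checkmate.

yes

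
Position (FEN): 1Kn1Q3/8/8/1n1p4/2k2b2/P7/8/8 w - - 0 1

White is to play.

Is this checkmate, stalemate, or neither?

White to move; white king on b8.
In check: yes, from the black bishop on f4.
King squares — a7: attacked by Nb5; b7: available; c7: attacked by Bf4; a8: available; c8: available.
Legal moves for White: Kxc8, Ka8, Kb7, Qe5.
White is in check but has 4 legal moves → neither.

neither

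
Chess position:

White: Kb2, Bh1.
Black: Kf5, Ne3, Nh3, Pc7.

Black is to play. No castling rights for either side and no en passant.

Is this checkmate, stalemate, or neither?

Black to move; black king on f5.
In check: no.
Legal moves for Black include: Kg6, Kf6, Ke6, Kg5, Ke5, Kg4, Kf4, Ng5, Nf4, Nf2, Ng1, Nd5, Ng4, Nc4+, Ng2, Nc2, Nf1, Nd1+, ... (list truncated; more exist).
Black has legal moves and is not in check → neither.

neither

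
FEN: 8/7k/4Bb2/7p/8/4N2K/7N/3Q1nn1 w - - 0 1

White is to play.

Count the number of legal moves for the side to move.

1

White to move; king on h3.
In check: yes, from the black knight on g1.
Legal moves: Kg2.
Count: 1.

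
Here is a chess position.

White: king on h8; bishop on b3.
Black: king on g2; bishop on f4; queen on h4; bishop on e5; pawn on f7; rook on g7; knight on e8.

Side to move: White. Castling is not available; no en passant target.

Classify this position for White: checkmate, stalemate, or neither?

checkmate

White to move; white king on h8.
In check: yes, from the black queen on h4.
King squares — g7: attacked by Be5; h7: attacked by Qh4; g8: attacked by Rg7.
Legal moves for White: none.
In check with no legal moves → checkmate.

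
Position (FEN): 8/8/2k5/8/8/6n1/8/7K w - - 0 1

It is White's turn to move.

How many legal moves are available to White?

White to move; king on h1.
In check: yes, from the black knight on g3.
Legal moves: Kh2, Kg2, Kg1.
Count: 3.

3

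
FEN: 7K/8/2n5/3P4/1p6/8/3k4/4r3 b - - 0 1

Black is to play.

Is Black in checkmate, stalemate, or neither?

neither

Black to move; black king on d2.
In check: no.
Legal moves for Black include: Nd8, Nb8, Ne7, Na7, Ne5, Na5, Nd4, Ke3, Kd3, Kc3, Ke2, Kc2, Kd1, Kc1, Re8+, Re7, Re6, Re5, ... (list truncated; more exist).
Black has legal moves and is not in check → neither.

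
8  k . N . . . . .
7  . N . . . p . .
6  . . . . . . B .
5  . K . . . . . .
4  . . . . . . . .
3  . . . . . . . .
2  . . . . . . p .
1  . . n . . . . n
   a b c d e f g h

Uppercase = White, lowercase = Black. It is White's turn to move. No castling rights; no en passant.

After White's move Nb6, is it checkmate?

no

After Nb6: black king on a8; in check: yes, from the white knight on b6.
Black has 3 legal replies: Kb8, Kxb7, Ka7.
In check but a legal move exists → not checkmate.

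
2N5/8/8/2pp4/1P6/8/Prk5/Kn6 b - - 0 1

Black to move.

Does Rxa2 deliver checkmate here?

no

After Rxa2: white king on a1; in check: yes, from the black rook on a2.
White has 1 legal reply: Kxa2.
In check but a legal move exists → not checkmate.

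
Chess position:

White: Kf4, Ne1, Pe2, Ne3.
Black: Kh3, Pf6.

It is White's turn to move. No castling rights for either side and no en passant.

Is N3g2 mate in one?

After N3g2: black king on h3; in check: no.
Black is not in check, so this cannot be checkmate.

no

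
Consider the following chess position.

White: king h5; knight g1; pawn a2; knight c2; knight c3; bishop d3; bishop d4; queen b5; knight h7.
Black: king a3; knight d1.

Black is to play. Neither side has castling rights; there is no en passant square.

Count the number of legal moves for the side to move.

Black to move; king on a3.
In check: yes, from the white knight on c2.
Legal moves: none.
Count: 0.

0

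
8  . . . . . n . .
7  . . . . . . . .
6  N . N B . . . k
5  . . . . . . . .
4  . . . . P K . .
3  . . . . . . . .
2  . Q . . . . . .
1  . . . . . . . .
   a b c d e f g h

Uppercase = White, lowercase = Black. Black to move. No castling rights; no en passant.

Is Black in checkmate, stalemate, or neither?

neither

Black to move; black king on h6.
In check: no.
Legal moves for Black: Nh7, Nd7, Ng6+, Ne6+, Kh7, Kg6, Kh5.
Black has 7 legal moves and is not in check → neither.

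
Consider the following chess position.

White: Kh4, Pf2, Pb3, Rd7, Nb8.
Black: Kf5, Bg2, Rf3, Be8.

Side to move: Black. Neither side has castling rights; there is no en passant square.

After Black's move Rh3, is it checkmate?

yes

After Rh3: white king on h4; in check: yes, from the black rook on h3.
King squares — g3: attacked by Rh3; h3: attacked by Bg2; g4: attacked by Kf5; g5: attacked by Kf5; h5: attacked by Rh3.
White has no legal moves → checkmate.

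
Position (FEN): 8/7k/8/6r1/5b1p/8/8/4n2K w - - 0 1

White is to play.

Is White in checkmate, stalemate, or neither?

stalemate

White to move; white king on h1.
In check: no.
King squares — g1: attacked by Rg5; g2: attacked by Ne1; h2: attacked by Bf4.
Legal moves for White: none.
Not in check and no legal moves → stalemate.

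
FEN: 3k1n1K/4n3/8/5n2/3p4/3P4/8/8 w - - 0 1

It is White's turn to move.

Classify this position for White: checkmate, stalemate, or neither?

stalemate

White to move; white king on h8.
In check: no.
King squares — g7: attacked by Nf5; h7: attacked by Nf8; g8: attacked by Ne7.
Legal moves for White: none.
Not in check and no legal moves → stalemate.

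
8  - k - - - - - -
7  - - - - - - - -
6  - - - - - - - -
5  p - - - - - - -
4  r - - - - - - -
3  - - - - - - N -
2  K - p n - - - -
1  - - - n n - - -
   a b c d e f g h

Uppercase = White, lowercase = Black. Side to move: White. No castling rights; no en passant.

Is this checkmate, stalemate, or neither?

checkmate

White to move; white king on a2.
In check: yes, from the black rook on a4.
King squares — a1: attacked by Ra4; b1: attacked by Pc2; b2: attacked by Nd1; a3: attacked by Ra4; b3: attacked by Nd2.
Legal moves for White: none.
In check with no legal moves → checkmate.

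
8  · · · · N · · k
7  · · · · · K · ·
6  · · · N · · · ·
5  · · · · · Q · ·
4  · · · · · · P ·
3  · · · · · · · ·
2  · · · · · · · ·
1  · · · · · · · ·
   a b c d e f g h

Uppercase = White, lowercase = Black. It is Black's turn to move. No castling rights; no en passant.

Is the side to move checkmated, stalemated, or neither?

stalemate

Black to move; black king on h8.
In check: no.
King squares — g7: attacked by Kf7; h7: attacked by Qf5; g8: attacked by Kf7.
Legal moves for Black: none.
Not in check and no legal moves → stalemate.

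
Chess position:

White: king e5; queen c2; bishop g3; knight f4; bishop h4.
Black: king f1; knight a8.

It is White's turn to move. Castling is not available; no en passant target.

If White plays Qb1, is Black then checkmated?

After Qb1: black king on f1; in check: yes, from the white queen on b1.
King squares — e1: attacked by Qb1; g1: attacked by Qb1; e2: attacked by Nf4; f2: attacked by Bg3; g2: attacked by Nf4.
Black has no legal moves → checkmate.

yes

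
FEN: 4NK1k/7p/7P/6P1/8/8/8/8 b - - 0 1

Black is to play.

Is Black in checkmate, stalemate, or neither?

stalemate

Black to move; black king on h8.
In check: no.
King squares — g7: attacked by Ph6; h7: own pawn; g8: attacked by Kf8.
Legal moves for Black: none.
Not in check and no legal moves → stalemate.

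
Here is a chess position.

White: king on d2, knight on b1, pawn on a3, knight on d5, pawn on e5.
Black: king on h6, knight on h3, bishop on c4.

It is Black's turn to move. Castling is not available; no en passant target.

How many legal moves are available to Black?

17

Black to move; king on h6.
In check: no.
Legal moves: Kh7, Kg7, Kg6, Kh5, Kg5, Ba6, Bxd5, Bb5, Bd3, Bb3, Be2, Ba2, Bf1, Ng5, Nf4, Nf2, Ng1.
Count: 17.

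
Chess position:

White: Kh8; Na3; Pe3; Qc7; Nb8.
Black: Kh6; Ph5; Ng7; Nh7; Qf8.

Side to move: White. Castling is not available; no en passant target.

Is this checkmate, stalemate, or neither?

White to move; white king on h8.
In check: yes, from the black queen on f8.
King squares — g7: attacked by Kh6; h7: attacked by Kh6; g8: attacked by Qf8.
Legal moves for White: none.
In check with no legal moves → checkmate.

checkmate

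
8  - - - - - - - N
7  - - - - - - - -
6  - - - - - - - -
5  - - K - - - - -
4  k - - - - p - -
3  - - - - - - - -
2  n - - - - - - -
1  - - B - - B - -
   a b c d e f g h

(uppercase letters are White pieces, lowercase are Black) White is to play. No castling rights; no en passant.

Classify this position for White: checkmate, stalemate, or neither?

neither

White to move; white king on c5.
In check: no.
Legal moves for White include: Nf7, Ng6, Kd6, Kc6, Kb6, Kd5, Kd4, Kc4, Ba6, Bb5+, Bc4, Bh3, Bd3, Bg2, Be2, Bxf4, Be3, Ba3, ... (list truncated; more exist).
White has legal moves and is not in check → neither.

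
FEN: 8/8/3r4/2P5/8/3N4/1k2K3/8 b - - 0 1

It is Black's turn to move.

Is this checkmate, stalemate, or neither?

Black to move; black king on b2.
In check: yes, from the white knight on d3.
King squares — a1: available; b1: available; c1: attacked by Nd3; a2: available; c2: available; a3: available; b3: available; c3: available.
Legal moves for Black: Kc3, Kb3, Ka3, Kc2, Ka2, Kb1, Ka1, Rxd3.
Black is in check but has 8 legal moves → neither.

neither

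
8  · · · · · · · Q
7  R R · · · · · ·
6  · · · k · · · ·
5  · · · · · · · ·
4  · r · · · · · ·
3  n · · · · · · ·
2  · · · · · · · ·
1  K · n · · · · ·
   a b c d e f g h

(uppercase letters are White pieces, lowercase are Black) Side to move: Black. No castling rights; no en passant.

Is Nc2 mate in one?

yes

After Nc2: white king on a1; in check: yes, from the black knight on c2.
King squares — b1: attacked by Rb4; a2: attacked by Nc1; b2: attacked by Rb4.
White has no legal moves → checkmate.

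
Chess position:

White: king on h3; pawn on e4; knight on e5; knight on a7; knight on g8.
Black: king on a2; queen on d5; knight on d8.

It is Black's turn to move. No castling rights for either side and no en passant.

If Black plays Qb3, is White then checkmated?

no

After Qb3: white king on h3; in check: yes, from the black queen on b3.
White has 6 legal replies: Kh4, Kg4, Kh2, Kg2, Nf3, Nd3.
In check but a legal move exists → not checkmate.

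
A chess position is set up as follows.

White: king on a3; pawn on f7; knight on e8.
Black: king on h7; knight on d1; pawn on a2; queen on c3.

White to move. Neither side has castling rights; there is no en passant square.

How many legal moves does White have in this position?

2

White to move; king on a3.
In check: yes, from the black queen on c3.
Legal moves: Ka4, Kxa2.
Count: 2.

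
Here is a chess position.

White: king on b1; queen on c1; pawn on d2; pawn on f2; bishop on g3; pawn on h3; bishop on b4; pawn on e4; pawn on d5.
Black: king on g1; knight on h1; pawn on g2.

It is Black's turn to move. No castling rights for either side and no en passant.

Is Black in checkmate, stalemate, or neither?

checkmate

Black to move; black king on g1.
In check: yes, from the white queen on c1.
King squares — f1: attacked by Qc1; h1: own knight; f2: attacked by Bg3; g2: own pawn; h2: attacked by Bg3.
Legal moves for Black: none.
In check with no legal moves → checkmate.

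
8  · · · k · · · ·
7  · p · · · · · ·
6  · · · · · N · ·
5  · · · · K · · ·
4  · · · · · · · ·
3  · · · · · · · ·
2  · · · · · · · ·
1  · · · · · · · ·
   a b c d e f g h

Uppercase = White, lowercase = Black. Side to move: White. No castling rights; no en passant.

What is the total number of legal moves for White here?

White to move; king on e5.
In check: no.
Legal moves: Ng8, Ne8, Nh7, Nd7, Nh5, Nd5, Ng4, Ne4, Ke6, Kd6, Kf5, Kd5, Kf4, Ke4, Kd4.
Count: 15.

15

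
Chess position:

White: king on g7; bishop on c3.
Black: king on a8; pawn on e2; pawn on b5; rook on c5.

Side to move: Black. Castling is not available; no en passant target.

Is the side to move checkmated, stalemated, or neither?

Black to move; black king on a8.
In check: no.
Legal moves for Black: Kb8, Kb7, Ka7, Rc8, Rc7+, Rc6, Rh5, Rg5+, Rf5, Re5, Rd5, Rc4, Rxc3, b4, e1=Q, e1=R, e1=B, e1=N.
Black has 18 legal moves and is not in check → neither.

neither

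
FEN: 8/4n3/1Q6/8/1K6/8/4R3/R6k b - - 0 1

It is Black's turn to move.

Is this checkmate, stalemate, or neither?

checkmate

Black to move; black king on h1.
In check: yes, from the white rook on a1.
King squares — g1: attacked by Ra1; g2: attacked by Re2; h2: attacked by Re2.
Legal moves for Black: none.
In check with no legal moves → checkmate.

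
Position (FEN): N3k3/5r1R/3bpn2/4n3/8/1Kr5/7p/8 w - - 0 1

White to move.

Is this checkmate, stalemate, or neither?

White to move; white king on b3.
In check: yes, from the black rook on c3.
King squares — a2: available; b2: available; c2: attacked by Rc3; a3: attacked by Rc3; c3: available; a4: available; b4: attacked by Bd6; c4: attacked by Rc3.
Legal moves for White: Ka4, Kxc3, Kb2, Ka2.
White is in check but has 4 legal moves → neither.

neither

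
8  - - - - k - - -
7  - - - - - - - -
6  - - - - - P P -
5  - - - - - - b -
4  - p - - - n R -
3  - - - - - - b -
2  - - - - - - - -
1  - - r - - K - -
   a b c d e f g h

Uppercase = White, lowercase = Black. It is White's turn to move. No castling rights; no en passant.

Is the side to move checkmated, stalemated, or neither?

White to move; white king on f1.
In check: yes, from the black rook on c1.
King squares — e1: attacked by Rc1; g1: attacked by Rc1; e2: attacked by Nf4; f2: attacked by Bg3; g2: attacked by Nf4.
Legal moves for White: none.
In check with no legal moves → checkmate.

checkmate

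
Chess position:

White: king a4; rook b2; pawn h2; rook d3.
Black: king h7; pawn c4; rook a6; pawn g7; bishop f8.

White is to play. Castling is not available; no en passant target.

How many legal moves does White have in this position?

1

White to move; king on a4.
In check: yes, from the black rook on a6.
Legal moves: Kb5.
Count: 1.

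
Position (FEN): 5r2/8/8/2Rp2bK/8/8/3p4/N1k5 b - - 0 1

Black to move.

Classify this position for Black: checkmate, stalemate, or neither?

neither

Black to move; black king on c1.
In check: yes, from the white rook on c5.
King squares — b1: available; d1: available; b2: available; c2: attacked by Na1; d2: own pawn.
Legal moves for Black: Kb2, Kd1, Kb1.
Black is in check but has 3 legal moves → neither.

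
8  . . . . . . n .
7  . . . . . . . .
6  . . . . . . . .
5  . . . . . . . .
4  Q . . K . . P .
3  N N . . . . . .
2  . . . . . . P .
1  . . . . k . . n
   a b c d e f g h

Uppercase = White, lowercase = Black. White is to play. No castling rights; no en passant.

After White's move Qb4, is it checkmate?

After Qb4: black king on e1; in check: yes, from the white queen on b4.
Black has 4 legal replies: Kf2, Ke2, Kf1, Kd1.
In check but a legal move exists → not checkmate.

no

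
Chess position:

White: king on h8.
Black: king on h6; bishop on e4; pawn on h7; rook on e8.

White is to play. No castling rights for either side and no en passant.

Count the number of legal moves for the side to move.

White to move; king on h8.
In check: yes, from the black rook on e8.
Legal moves: none.
Count: 0.

0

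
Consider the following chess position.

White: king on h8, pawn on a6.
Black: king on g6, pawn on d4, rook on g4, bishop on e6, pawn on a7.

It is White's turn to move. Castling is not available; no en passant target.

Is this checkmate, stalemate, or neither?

White to move; white king on h8.
In check: no.
King squares — g7: attacked by Kg6; h7: attacked by Kg6; g8: attacked by Be6.
Legal moves for White: none.
Not in check and no legal moves → stalemate.

stalemate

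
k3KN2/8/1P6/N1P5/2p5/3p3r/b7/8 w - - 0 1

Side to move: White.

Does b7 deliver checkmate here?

After b7: black king on a8; in check: yes, from the white pawn on b7.
Black has 2 legal replies: Kb8, Ka7.
In check but a legal move exists → not checkmate.

no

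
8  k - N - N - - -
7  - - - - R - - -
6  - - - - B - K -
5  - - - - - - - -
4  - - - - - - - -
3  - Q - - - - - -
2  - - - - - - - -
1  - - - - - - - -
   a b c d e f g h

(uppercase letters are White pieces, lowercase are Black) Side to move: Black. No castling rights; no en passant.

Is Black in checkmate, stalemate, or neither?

stalemate

Black to move; black king on a8.
In check: no.
King squares — a7: attacked by Re7; b7: attacked by Qb3; b8: attacked by Qb3.
Legal moves for Black: none.
Not in check and no legal moves → stalemate.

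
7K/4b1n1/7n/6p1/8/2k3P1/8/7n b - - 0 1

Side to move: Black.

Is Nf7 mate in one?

no

After Nf7: white king on h8; in check: yes, from the black knight on f7.
White has 3 legal replies: Kg8, Kh7, Kxg7.
In check but a legal move exists → not checkmate.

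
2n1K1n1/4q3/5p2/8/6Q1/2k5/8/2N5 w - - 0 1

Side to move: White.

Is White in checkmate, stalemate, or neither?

White to move; white king on e8.
In check: yes, from the black queen on e7.
King squares — d7: attacked by Qe7; e7: attacked by Nc8; f7: attacked by Qe7; d8: attacked by Qe7; f8: attacked by Qe7.
Legal moves for White: none.
In check with no legal moves → checkmate.

checkmate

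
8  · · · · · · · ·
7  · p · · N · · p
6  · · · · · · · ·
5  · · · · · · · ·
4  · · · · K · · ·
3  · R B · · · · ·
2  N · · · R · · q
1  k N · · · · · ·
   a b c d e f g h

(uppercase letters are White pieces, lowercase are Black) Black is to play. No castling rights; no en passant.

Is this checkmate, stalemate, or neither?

checkmate

Black to move; black king on a1.
In check: yes, from the white bishop on c3.
King squares — b1: attacked by Rb3; a2: attacked by Re2; b2: attacked by Re2.
Legal moves for Black: none.
In check with no legal moves → checkmate.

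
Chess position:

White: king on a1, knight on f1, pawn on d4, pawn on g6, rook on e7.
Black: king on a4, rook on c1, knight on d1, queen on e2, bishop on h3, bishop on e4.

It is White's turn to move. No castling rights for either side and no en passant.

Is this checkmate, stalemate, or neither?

checkmate

White to move; white king on a1.
In check: yes, from the black rook on c1.
King squares — b1: attacked by Rc1; a2: attacked by Qe2; b2: attacked by Nd1.
Legal moves for White: none.
In check with no legal moves → checkmate.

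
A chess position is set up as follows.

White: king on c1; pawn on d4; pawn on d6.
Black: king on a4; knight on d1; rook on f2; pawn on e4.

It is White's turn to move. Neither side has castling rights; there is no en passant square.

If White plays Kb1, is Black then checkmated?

After Kb1: black king on a4; in check: no.
Black is not in check, so this cannot be checkmate.

no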